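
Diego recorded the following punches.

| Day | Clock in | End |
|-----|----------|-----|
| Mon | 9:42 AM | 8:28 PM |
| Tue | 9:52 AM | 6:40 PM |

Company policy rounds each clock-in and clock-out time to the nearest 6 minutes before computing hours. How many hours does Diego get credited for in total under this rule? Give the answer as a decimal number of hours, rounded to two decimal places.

19.60 hours

Mon: in 9:42 AM→9:42 AM, out 8:28 PM→8:30 PM; 10 h 48 min
Tue: in 9:52 AM→9:54 AM, out 6:40 PM→6:42 PM; 8 h 48 min
Total credited: 19 h 36 min.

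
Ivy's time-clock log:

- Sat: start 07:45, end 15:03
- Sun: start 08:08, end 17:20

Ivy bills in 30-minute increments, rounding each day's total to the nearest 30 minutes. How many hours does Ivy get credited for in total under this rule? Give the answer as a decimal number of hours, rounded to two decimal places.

16.50 hours

Sat: 07:45–15:03 = 7 h 18 min → rounds to 7 h 30 min
Sun: 08:08–17:20 = 9 h 12 min → rounds to 9 h 0 min
Total credited: 16 h 30 min.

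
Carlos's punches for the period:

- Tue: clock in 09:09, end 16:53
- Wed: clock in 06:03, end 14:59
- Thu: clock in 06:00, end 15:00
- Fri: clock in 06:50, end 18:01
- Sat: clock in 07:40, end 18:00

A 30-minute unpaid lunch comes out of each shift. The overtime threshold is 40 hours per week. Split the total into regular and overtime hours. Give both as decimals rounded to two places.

Regular 40.00 hours, overtime 4.68 hours

Tue: 09:09–16:53 = 7 h 44 min; less 30 min break → 7 h 14 min
Wed: 06:03–14:59 = 8 h 56 min; less 30 min break → 8 h 26 min
Thu: 06:00–15:00 = 9 h 0 min; less 30 min break → 8 h 30 min
Fri: 06:50–18:01 = 11 h 11 min; less 30 min break → 10 h 41 min
Sat: 07:40–18:00 = 10 h 20 min; less 30 min break → 9 h 50 min
Total worked: 44 h 41 min = 44.68 h.
Threshold 40 h → overtime 4 h 41 min, regular 40 h 0 min.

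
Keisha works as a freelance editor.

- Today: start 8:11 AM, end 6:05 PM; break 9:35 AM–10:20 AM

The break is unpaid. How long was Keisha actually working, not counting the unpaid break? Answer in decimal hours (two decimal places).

9.15 hours

Today: 8:11 AM–6:05 PM = 9 h 54 min; less 45 min break → 9 h 9 min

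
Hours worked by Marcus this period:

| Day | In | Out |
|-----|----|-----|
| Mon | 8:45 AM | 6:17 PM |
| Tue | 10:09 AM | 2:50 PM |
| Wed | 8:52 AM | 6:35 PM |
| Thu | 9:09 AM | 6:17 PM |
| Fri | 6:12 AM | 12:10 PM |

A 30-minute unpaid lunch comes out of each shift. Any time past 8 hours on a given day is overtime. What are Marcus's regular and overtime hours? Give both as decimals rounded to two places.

Regular 33.65 hours, overtime 2.88 hours

Mon: 8:45 AM–6:17 PM = 9 h 32 min; less 30 min break → 9 h 2 min
Tue: 10:09 AM–2:50 PM = 4 h 41 min; less 30 min break → 4 h 11 min
Wed: 8:52 AM–6:35 PM = 9 h 43 min; less 30 min break → 9 h 13 min
Thu: 9:09 AM–6:17 PM = 9 h 8 min; less 30 min break → 8 h 38 min
Fri: 6:12 AM–12:10 PM = 5 h 58 min; less 30 min break → 5 h 28 min
Mon reg 8 h 0 min / OT 1 h 2 min; Tue reg 4 h 11 min / OT 0 h 0 min; Wed reg 8 h 0 min / OT 1 h 13 min; Thu reg 8 h 0 min / OT 0 h 38 min; Fri reg 5 h 28 min / OT 0 h 0 min.
Totals: regular 33 h 39 min, overtime 2 h 53 min.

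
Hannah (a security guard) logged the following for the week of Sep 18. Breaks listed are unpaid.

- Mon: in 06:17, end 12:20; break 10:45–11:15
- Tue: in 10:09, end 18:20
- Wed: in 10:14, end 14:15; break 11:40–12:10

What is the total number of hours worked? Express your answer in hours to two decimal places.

Mon: 06:17–12:20 = 6 h 3 min; less 30 min break → 5 h 33 min
Tue: 10:09–18:20 = 8 h 11 min
Wed: 10:14–14:15 = 4 h 1 min; less 30 min break → 3 h 31 min
Total: 5 h 33 min + 8 h 11 min + 3 h 31 min = 17 h 15 min.

17.25 hours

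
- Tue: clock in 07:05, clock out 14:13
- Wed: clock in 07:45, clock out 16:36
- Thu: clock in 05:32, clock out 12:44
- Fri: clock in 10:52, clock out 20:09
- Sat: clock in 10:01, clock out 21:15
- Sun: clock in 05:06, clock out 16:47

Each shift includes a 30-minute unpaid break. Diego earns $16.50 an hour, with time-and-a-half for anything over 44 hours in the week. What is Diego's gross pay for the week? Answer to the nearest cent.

$933.49

Tue: 07:05–14:13 = 7 h 8 min; less 30 min break → 6 h 38 min
Wed: 07:45–16:36 = 8 h 51 min; less 30 min break → 8 h 21 min
Thu: 05:32–12:44 = 7 h 12 min; less 30 min break → 6 h 42 min
Fri: 10:52–20:09 = 9 h 17 min; less 30 min break → 8 h 47 min
Sat: 10:01–21:15 = 11 h 14 min; less 30 min break → 10 h 44 min
Sun: 05:06–16:47 = 11 h 41 min; less 30 min break → 11 h 11 min
Total worked: 52 h 23 min = 3143 min.
Regular 44 h 0 min = 2640 min at $16.50/h; overtime 8 h 23 min = 503 min at $24.75/h.
Pay = (2640 × $16.50 + 503 × $24.75) ÷ 60 = $933.49.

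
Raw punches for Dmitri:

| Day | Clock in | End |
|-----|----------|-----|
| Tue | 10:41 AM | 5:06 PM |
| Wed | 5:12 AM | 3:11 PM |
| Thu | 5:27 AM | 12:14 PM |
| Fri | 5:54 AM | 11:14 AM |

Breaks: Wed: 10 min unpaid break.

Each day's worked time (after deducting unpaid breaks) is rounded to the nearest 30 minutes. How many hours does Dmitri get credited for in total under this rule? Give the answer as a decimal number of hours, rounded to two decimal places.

29.00 hours

Tue: 10:41 AM–5:06 PM = 6 h 25 min → rounds to 6 h 30 min
Wed: 5:12 AM–3:11 PM = 9 h 59 min − 10 min = 9 h 49 min → rounds to 10 h 0 min
Thu: 5:27 AM–12:14 PM = 6 h 47 min → rounds to 7 h 0 min
Fri: 5:54 AM–11:14 AM = 5 h 20 min → rounds to 5 h 30 min
Total credited: 29 h 0 min.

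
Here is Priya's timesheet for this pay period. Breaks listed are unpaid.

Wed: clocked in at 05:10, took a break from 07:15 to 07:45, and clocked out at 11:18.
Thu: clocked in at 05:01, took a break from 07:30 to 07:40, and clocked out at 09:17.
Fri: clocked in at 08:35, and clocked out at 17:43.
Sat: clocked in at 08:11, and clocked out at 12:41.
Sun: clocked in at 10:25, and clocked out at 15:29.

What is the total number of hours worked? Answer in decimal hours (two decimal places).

Wed: 05:10–11:18 = 6 h 8 min; less 30 min break → 5 h 38 min
Thu: 05:01–09:17 = 4 h 16 min; less 10 min break → 4 h 6 min
Fri: 08:35–17:43 = 9 h 8 min
Sat: 08:11–12:41 = 4 h 30 min
Sun: 10:25–15:29 = 5 h 4 min
Total: 5 h 38 min + 4 h 6 min + 9 h 8 min + 4 h 30 min + 5 h 4 min = 28 h 26 min.

28.43 hours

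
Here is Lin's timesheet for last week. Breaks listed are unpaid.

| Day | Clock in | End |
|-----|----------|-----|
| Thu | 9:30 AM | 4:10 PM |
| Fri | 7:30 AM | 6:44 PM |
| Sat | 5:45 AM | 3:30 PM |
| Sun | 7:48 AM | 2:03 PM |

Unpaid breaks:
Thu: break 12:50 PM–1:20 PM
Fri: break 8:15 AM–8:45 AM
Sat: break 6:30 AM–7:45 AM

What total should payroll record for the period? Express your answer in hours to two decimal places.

Thu: 9:30 AM–4:10 PM = 6 h 40 min; less 30 min break → 6 h 10 min
Fri: 7:30 AM–6:44 PM = 11 h 14 min; less 30 min break → 10 h 44 min
Sat: 5:45 AM–3:30 PM = 9 h 45 min; less 75 min break → 8 h 30 min
Sun: 7:48 AM–2:03 PM = 6 h 15 min
Total: 6 h 10 min + 10 h 44 min + 8 h 30 min + 6 h 15 min = 31 h 39 min.

31.65 hours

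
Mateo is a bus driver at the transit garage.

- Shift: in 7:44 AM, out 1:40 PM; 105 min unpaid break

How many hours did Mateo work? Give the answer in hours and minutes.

Shift: 7:44 AM–1:40 PM = 5 h 56 min; less 105 min break → 4 h 11 min

4 h 11 min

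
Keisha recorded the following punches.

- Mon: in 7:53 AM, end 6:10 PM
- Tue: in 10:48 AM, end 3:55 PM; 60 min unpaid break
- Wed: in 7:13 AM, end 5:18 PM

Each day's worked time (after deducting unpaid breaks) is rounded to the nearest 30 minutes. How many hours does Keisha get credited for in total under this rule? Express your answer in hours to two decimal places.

Mon: 7:53 AM–6:10 PM = 10 h 17 min → rounds to 10 h 30 min
Tue: 10:48 AM–3:55 PM = 5 h 7 min − 60 min = 4 h 7 min → rounds to 4 h 0 min
Wed: 7:13 AM–5:18 PM = 10 h 5 min → rounds to 10 h 0 min
Total credited: 24 h 30 min.

24.50 hours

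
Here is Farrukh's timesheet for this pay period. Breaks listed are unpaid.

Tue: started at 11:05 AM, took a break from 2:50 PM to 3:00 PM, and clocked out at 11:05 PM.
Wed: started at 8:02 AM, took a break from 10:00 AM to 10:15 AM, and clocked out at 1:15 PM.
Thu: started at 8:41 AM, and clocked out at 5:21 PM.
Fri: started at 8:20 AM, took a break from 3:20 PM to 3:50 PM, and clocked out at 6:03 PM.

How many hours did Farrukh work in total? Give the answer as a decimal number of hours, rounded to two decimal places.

34.68 hours

Tue: 11:05 AM–11:05 PM = 12 h 0 min; less 10 min break → 11 h 50 min
Wed: 8:02 AM–1:15 PM = 5 h 13 min; less 15 min break → 4 h 58 min
Thu: 8:41 AM–5:21 PM = 8 h 40 min
Fri: 8:20 AM–6:03 PM = 9 h 43 min; less 30 min break → 9 h 13 min
Total: 11 h 50 min + 4 h 58 min + 8 h 40 min + 9 h 13 min = 34 h 41 min.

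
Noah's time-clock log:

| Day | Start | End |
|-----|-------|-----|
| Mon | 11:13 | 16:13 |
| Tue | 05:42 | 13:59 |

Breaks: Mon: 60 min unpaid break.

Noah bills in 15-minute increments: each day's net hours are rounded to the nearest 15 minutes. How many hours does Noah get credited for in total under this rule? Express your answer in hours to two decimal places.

Mon: 11:13–16:13 = 5 h 0 min − 60 min = 4 h 0 min → rounds to 4 h 0 min
Tue: 05:42–13:59 = 8 h 17 min → rounds to 8 h 15 min
Total credited: 12 h 15 min.

12.25 hours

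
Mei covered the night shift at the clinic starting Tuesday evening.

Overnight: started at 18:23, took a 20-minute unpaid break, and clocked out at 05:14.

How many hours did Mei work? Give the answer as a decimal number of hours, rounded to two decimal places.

Overnight: 18:23 → midnight = 5 h 37 min; midnight → 05:14 = 5 h 14 min; span 10 h 51 min; less 20 min break → 10 h 31 min

10.52 hours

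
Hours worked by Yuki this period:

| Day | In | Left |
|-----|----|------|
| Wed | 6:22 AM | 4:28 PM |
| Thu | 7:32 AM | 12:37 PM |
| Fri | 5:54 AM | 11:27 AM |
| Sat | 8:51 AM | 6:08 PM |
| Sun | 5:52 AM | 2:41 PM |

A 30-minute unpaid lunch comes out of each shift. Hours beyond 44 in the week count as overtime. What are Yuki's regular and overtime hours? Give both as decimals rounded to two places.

Wed: 6:22 AM–4:28 PM = 10 h 6 min; less 30 min break → 9 h 36 min
Thu: 7:32 AM–12:37 PM = 5 h 5 min; less 30 min break → 4 h 35 min
Fri: 5:54 AM–11:27 AM = 5 h 33 min; less 30 min break → 5 h 3 min
Sat: 8:51 AM–6:08 PM = 9 h 17 min; less 30 min break → 8 h 47 min
Sun: 5:52 AM–2:41 PM = 8 h 49 min; less 30 min break → 8 h 19 min
Total worked: 36 h 20 min = 36.33 h.
Threshold 44 h → overtime 0 h 0 min, regular 36 h 20 min.

Regular 36.33 hours, overtime 0.00 hours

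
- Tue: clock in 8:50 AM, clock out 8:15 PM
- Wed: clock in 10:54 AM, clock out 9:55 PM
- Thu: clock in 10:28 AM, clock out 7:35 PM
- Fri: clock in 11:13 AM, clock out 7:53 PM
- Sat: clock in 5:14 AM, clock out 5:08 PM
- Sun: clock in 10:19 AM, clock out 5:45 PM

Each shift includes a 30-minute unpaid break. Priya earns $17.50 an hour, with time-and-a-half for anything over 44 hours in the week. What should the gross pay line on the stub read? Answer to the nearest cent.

$1099.44

Tue: 8:50 AM–8:15 PM = 11 h 25 min; less 30 min break → 10 h 55 min
Wed: 10:54 AM–9:55 PM = 11 h 1 min; less 30 min break → 10 h 31 min
Thu: 10:28 AM–7:35 PM = 9 h 7 min; less 30 min break → 8 h 37 min
Fri: 11:13 AM–7:53 PM = 8 h 40 min; less 30 min break → 8 h 10 min
Sat: 5:14 AM–5:08 PM = 11 h 54 min; less 30 min break → 11 h 24 min
Sun: 10:19 AM–5:45 PM = 7 h 26 min; less 30 min break → 6 h 56 min
Total worked: 56 h 33 min = 3393 min.
Regular 44 h 0 min = 2640 min at $17.50/h; overtime 12 h 33 min = 753 min at $26.25/h.
Pay = (2640 × $17.50 + 753 × $26.25) ÷ 60 = $1099.44.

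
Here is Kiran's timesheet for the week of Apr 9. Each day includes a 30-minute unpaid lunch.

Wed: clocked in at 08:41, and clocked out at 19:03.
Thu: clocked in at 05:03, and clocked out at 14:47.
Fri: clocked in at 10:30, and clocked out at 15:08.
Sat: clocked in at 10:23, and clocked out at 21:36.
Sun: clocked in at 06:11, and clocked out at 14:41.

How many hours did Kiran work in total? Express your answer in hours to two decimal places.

41.95 hours

Wed: 08:41–19:03 = 10 h 22 min; less 30 min break → 9 h 52 min
Thu: 05:03–14:47 = 9 h 44 min; less 30 min break → 9 h 14 min
Fri: 10:30–15:08 = 4 h 38 min; less 30 min break → 4 h 8 min
Sat: 10:23–21:36 = 11 h 13 min; less 30 min break → 10 h 43 min
Sun: 06:11–14:41 = 8 h 30 min; less 30 min break → 8 h 0 min
Total: 9 h 52 min + 9 h 14 min + 4 h 8 min + 10 h 43 min + 8 h 0 min = 41 h 57 min.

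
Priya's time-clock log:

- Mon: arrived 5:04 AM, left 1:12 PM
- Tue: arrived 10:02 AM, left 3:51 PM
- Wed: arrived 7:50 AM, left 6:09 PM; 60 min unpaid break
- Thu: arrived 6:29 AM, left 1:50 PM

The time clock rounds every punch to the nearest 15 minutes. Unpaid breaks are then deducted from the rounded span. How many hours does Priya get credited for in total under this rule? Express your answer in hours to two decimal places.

30.75 hours

Mon: in 5:04 AM→5:00 AM, out 1:12 PM→1:15 PM; 8 h 15 min
Tue: in 10:02 AM→10:00 AM, out 3:51 PM→3:45 PM; 5 h 45 min
Wed: in 7:50 AM→7:45 AM, out 6:09 PM→6:15 PM; 10 h 30 min − 60 min = 9 h 30 min
Thu: in 6:29 AM→6:30 AM, out 1:50 PM→1:45 PM; 7 h 15 min
Total credited: 30 h 45 min.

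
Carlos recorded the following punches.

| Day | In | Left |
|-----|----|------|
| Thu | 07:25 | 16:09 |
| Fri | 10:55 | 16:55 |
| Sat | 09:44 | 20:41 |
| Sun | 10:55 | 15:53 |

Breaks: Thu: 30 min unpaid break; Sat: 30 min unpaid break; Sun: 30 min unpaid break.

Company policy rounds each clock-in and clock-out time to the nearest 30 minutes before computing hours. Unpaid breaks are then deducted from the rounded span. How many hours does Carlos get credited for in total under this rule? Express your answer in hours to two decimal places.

Thu: in 07:25→07:30, out 16:09→16:00; 8 h 30 min − 30 min = 8 h 0 min
Fri: in 10:55→11:00, out 16:55→17:00; 6 h 0 min
Sat: in 09:44→09:30, out 20:41→20:30; 11 h 0 min − 30 min = 10 h 30 min
Sun: in 10:55→11:00, out 15:53→16:00; 5 h 0 min − 30 min = 4 h 30 min
Total credited: 29 h 0 min.

29.00 hours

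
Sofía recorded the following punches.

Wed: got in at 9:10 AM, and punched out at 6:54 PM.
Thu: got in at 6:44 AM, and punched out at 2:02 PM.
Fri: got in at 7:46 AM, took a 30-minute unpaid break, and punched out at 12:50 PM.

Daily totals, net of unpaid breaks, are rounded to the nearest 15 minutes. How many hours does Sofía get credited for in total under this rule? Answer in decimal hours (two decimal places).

Wed: 9:10 AM–6:54 PM = 9 h 44 min → rounds to 9 h 45 min
Thu: 6:44 AM–2:02 PM = 7 h 18 min → rounds to 7 h 15 min
Fri: 7:46 AM–12:50 PM = 5 h 4 min − 30 min = 4 h 34 min → rounds to 4 h 30 min
Total credited: 21 h 30 min.

21.50 hours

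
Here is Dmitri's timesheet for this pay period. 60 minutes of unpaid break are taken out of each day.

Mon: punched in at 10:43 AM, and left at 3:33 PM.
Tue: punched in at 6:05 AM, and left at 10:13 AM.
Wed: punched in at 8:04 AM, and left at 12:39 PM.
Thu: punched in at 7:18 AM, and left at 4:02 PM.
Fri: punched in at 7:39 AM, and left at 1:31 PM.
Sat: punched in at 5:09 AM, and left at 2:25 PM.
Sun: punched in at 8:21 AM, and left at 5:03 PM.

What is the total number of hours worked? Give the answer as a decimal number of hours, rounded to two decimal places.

Mon: 10:43 AM–3:33 PM = 4 h 50 min; less 60 min break → 3 h 50 min
Tue: 6:05 AM–10:13 AM = 4 h 8 min; less 60 min break → 3 h 8 min
Wed: 8:04 AM–12:39 PM = 4 h 35 min; less 60 min break → 3 h 35 min
Thu: 7:18 AM–4:02 PM = 8 h 44 min; less 60 min break → 7 h 44 min
Fri: 7:39 AM–1:31 PM = 5 h 52 min; less 60 min break → 4 h 52 min
Sat: 5:09 AM–2:25 PM = 9 h 16 min; less 60 min break → 8 h 16 min
Sun: 8:21 AM–5:03 PM = 8 h 42 min; less 60 min break → 7 h 42 min
Total: 3 h 50 min + 3 h 8 min + 3 h 35 min + 7 h 44 min + 4 h 52 min + 8 h 16 min + 7 h 42 min = 39 h 7 min.

39.12 hours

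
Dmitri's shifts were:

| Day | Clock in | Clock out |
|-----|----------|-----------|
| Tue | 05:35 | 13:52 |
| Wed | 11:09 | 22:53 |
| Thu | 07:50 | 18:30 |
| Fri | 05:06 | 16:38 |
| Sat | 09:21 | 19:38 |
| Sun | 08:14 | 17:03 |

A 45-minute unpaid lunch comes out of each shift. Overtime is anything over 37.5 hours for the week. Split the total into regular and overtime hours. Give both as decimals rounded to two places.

Regular 37.50 hours, overtime 19.32 hours

Tue: 05:35–13:52 = 8 h 17 min; less 45 min break → 7 h 32 min
Wed: 11:09–22:53 = 11 h 44 min; less 45 min break → 10 h 59 min
Thu: 07:50–18:30 = 10 h 40 min; less 45 min break → 9 h 55 min
Fri: 05:06–16:38 = 11 h 32 min; less 45 min break → 10 h 47 min
Sat: 09:21–19:38 = 10 h 17 min; less 45 min break → 9 h 32 min
Sun: 08:14–17:03 = 8 h 49 min; less 45 min break → 8 h 4 min
Total worked: 56 h 49 min = 56.82 h.
Threshold 37.5 h → overtime 19 h 19 min, regular 37 h 30 min.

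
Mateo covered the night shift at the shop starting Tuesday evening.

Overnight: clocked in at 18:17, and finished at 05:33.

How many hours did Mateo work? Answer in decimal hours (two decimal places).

Overnight: 18:17 → midnight = 5 h 43 min; midnight → 05:33 = 5 h 33 min; span 11 h 16 min

11.27 hours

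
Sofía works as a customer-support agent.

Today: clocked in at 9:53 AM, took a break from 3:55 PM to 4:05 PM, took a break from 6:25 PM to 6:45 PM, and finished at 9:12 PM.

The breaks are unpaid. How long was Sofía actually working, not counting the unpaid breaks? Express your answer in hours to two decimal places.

10.82 hours

Today: 9:53 AM–9:12 PM = 11 h 19 min; less 30 min break → 10 h 49 min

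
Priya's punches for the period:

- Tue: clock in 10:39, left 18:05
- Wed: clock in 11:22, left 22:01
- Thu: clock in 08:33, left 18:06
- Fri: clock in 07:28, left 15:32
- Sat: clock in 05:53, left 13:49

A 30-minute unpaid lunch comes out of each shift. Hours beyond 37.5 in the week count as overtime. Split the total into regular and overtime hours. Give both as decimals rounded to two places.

Regular 37.50 hours, overtime 3.63 hours

Tue: 10:39–18:05 = 7 h 26 min; less 30 min break → 6 h 56 min
Wed: 11:22–22:01 = 10 h 39 min; less 30 min break → 10 h 9 min
Thu: 08:33–18:06 = 9 h 33 min; less 30 min break → 9 h 3 min
Fri: 07:28–15:32 = 8 h 4 min; less 30 min break → 7 h 34 min
Sat: 05:53–13:49 = 7 h 56 min; less 30 min break → 7 h 26 min
Total worked: 41 h 8 min = 41.13 h.
Threshold 37.5 h → overtime 3 h 38 min, regular 37 h 30 min.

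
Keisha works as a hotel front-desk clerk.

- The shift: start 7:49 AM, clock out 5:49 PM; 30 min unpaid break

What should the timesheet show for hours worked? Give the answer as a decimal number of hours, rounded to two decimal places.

The shift: 7:49 AM–5:49 PM = 10 h 0 min; less 30 min break → 9 h 30 min

9.50 hours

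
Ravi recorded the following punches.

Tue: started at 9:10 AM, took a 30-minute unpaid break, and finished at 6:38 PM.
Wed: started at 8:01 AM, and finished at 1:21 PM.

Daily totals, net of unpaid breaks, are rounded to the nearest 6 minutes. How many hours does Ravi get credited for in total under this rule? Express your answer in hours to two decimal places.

14.30 hours

Tue: 9:10 AM–6:38 PM = 9 h 28 min − 30 min = 8 h 58 min → rounds to 9 h 0 min
Wed: 8:01 AM–1:21 PM = 5 h 20 min → rounds to 5 h 18 min
Total credited: 14 h 18 min.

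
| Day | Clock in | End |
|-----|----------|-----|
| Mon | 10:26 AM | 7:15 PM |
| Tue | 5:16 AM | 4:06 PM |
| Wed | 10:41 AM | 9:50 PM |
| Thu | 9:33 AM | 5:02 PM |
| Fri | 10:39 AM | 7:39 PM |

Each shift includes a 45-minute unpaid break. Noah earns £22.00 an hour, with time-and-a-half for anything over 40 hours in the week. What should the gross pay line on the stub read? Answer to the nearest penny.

Mon: 10:26 AM–7:15 PM = 8 h 49 min; less 45 min break → 8 h 4 min
Tue: 5:16 AM–4:06 PM = 10 h 50 min; less 45 min break → 10 h 5 min
Wed: 10:41 AM–9:50 PM = 11 h 9 min; less 45 min break → 10 h 24 min
Thu: 9:33 AM–5:02 PM = 7 h 29 min; less 45 min break → 6 h 44 min
Fri: 10:39 AM–7:39 PM = 9 h 0 min; less 45 min break → 8 h 15 min
Total worked: 43 h 32 min = 2612 min.
Regular 40 h 0 min = 2400 min at £22.00/h; overtime 3 h 32 min = 212 min at £33.00/h.
Pay = (2400 × £22.00 + 212 × £33.00) ÷ 60 = £996.60.

£996.60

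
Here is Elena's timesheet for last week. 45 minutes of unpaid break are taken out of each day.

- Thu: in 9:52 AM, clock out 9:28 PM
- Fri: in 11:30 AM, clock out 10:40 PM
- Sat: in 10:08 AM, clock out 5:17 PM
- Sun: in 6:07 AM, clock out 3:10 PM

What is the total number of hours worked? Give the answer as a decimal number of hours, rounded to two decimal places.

35.97 hours

Thu: 9:52 AM–9:28 PM = 11 h 36 min; less 45 min break → 10 h 51 min
Fri: 11:30 AM–10:40 PM = 11 h 10 min; less 45 min break → 10 h 25 min
Sat: 10:08 AM–5:17 PM = 7 h 9 min; less 45 min break → 6 h 24 min
Sun: 6:07 AM–3:10 PM = 9 h 3 min; less 45 min break → 8 h 18 min
Total: 10 h 51 min + 10 h 25 min + 6 h 24 min + 8 h 18 min = 35 h 58 min.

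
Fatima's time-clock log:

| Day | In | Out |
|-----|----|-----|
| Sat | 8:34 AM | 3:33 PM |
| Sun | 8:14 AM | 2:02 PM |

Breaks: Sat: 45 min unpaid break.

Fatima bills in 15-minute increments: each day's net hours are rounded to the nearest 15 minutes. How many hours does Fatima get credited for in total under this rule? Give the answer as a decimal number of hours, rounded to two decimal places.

Sat: 8:34 AM–3:33 PM = 6 h 59 min − 45 min = 6 h 14 min → rounds to 6 h 15 min
Sun: 8:14 AM–2:02 PM = 5 h 48 min → rounds to 5 h 45 min
Total credited: 12 h 0 min.

12.00 hours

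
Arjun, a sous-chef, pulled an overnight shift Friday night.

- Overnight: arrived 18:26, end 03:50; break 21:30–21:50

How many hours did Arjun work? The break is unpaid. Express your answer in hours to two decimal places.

9.07 hours

Overnight: 18:26 → midnight = 5 h 34 min; midnight → 03:50 = 3 h 50 min; span 9 h 24 min; less 20 min break → 9 h 4 min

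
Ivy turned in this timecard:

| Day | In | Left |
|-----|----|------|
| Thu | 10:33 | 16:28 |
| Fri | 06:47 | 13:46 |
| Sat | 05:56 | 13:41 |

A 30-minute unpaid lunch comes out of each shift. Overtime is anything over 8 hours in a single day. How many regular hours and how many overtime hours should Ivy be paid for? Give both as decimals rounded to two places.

Thu: 10:33–16:28 = 5 h 55 min; less 30 min break → 5 h 25 min
Fri: 06:47–13:46 = 6 h 59 min; less 30 min break → 6 h 29 min
Sat: 05:56–13:41 = 7 h 45 min; less 30 min break → 7 h 15 min
Thu reg 5 h 25 min / OT 0 h 0 min; Fri reg 6 h 29 min / OT 0 h 0 min; Sat reg 7 h 15 min / OT 0 h 0 min.
Totals: regular 19 h 9 min, overtime 0 h 0 min.

Regular 19.15 hours, overtime 0.00 hours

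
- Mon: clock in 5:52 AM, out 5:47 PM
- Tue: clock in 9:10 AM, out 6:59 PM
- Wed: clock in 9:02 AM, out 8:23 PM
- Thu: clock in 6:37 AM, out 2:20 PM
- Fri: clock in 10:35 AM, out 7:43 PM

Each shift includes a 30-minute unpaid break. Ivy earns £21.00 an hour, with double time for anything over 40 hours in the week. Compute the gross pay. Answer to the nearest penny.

Mon: 5:52 AM–5:47 PM = 11 h 55 min; less 30 min break → 11 h 25 min
Tue: 9:10 AM–6:59 PM = 9 h 49 min; less 30 min break → 9 h 19 min
Wed: 9:02 AM–8:23 PM = 11 h 21 min; less 30 min break → 10 h 51 min
Thu: 6:37 AM–2:20 PM = 7 h 43 min; less 30 min break → 7 h 13 min
Fri: 10:35 AM–7:43 PM = 9 h 8 min; less 30 min break → 8 h 38 min
Total worked: 47 h 26 min = 2846 min.
Regular 40 h 0 min = 2400 min at £21.00/h; overtime 7 h 26 min = 446 min at £42.00/h.
Pay = (2400 × £21.00 + 446 × £42.00) ÷ 60 = £1152.20.

£1152.20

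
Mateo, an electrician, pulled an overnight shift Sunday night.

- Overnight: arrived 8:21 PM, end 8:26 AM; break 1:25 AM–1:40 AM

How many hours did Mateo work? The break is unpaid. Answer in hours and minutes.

11 h 50 min

Overnight: 8:21 PM → midnight = 3 h 39 min; midnight → 8:26 AM = 8 h 26 min; span 12 h 5 min; less 15 min break → 11 h 50 min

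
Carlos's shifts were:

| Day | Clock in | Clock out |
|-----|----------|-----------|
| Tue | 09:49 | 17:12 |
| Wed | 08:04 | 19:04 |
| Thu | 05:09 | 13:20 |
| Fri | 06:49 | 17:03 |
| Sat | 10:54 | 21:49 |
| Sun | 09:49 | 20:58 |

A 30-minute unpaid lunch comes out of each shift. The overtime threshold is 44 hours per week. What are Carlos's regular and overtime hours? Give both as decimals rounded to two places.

Regular 44.00 hours, overtime 11.87 hours

Tue: 09:49–17:12 = 7 h 23 min; less 30 min break → 6 h 53 min
Wed: 08:04–19:04 = 11 h 0 min; less 30 min break → 10 h 30 min
Thu: 05:09–13:20 = 8 h 11 min; less 30 min break → 7 h 41 min
Fri: 06:49–17:03 = 10 h 14 min; less 30 min break → 9 h 44 min
Sat: 10:54–21:49 = 10 h 55 min; less 30 min break → 10 h 25 min
Sun: 09:49–20:58 = 11 h 9 min; less 30 min break → 10 h 39 min
Total worked: 55 h 52 min = 55.87 h.
Threshold 44 h → overtime 11 h 52 min, regular 44 h 0 min.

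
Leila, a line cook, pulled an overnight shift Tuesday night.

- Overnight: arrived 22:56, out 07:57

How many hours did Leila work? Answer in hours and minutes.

Overnight: 22:56 → midnight = 1 h 4 min; midnight → 07:57 = 7 h 57 min; span 9 h 1 min

9 h 1 min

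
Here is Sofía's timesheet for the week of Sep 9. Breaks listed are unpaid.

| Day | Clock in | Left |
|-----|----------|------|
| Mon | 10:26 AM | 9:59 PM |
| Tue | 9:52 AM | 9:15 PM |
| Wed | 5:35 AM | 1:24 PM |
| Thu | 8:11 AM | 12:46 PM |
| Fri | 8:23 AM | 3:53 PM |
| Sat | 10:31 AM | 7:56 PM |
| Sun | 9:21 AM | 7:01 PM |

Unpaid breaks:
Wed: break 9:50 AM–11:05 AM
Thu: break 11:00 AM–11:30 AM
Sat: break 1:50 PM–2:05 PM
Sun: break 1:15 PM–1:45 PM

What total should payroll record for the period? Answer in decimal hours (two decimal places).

59.42 hours

Mon: 10:26 AM–9:59 PM = 11 h 33 min
Tue: 9:52 AM–9:15 PM = 11 h 23 min
Wed: 5:35 AM–1:24 PM = 7 h 49 min; less 75 min break → 6 h 34 min
Thu: 8:11 AM–12:46 PM = 4 h 35 min; less 30 min break → 4 h 5 min
Fri: 8:23 AM–3:53 PM = 7 h 30 min
Sat: 10:31 AM–7:56 PM = 9 h 25 min; less 15 min break → 9 h 10 min
Sun: 9:21 AM–7:01 PM = 9 h 40 min; less 30 min break → 9 h 10 min
Total: 11 h 33 min + 11 h 23 min + 6 h 34 min + 4 h 5 min + 7 h 30 min + 9 h 10 min + 9 h 10 min = 59 h 25 min.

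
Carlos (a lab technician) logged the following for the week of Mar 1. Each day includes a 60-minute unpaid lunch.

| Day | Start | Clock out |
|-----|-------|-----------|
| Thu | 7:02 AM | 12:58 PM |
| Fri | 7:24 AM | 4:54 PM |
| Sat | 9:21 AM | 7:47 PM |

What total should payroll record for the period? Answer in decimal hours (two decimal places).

Thu: 7:02 AM–12:58 PM = 5 h 56 min; less 60 min break → 4 h 56 min
Fri: 7:24 AM–4:54 PM = 9 h 30 min; less 60 min break → 8 h 30 min
Sat: 9:21 AM–7:47 PM = 10 h 26 min; less 60 min break → 9 h 26 min
Total: 4 h 56 min + 8 h 30 min + 9 h 26 min = 22 h 52 min.

22.87 hours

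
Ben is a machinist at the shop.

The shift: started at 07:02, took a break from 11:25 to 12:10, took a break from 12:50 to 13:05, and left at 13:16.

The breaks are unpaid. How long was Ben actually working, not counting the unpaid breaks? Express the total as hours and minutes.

The shift: 07:02–13:16 = 6 h 14 min; less 60 min break → 5 h 14 min

5 h 14 min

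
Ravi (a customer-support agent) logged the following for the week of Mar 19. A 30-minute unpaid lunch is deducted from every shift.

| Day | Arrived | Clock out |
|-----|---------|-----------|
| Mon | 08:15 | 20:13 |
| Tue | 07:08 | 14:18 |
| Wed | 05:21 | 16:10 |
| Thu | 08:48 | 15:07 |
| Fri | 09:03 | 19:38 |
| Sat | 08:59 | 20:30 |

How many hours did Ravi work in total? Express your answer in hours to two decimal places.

55.37 hours

Mon: 08:15–20:13 = 11 h 58 min; less 30 min break → 11 h 28 min
Tue: 07:08–14:18 = 7 h 10 min; less 30 min break → 6 h 40 min
Wed: 05:21–16:10 = 10 h 49 min; less 30 min break → 10 h 19 min
Thu: 08:48–15:07 = 6 h 19 min; less 30 min break → 5 h 49 min
Fri: 09:03–19:38 = 10 h 35 min; less 30 min break → 10 h 5 min
Sat: 08:59–20:30 = 11 h 31 min; less 30 min break → 11 h 1 min
Total: 11 h 28 min + 6 h 40 min + 10 h 19 min + 5 h 49 min + 10 h 5 min + 11 h 1 min = 55 h 22 min.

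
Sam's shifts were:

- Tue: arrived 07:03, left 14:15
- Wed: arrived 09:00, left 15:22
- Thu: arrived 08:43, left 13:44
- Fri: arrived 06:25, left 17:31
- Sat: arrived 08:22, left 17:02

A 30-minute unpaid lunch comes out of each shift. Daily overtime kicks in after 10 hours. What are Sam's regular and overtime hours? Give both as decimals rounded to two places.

Regular 35.25 hours, overtime 0.60 hours

Tue: 07:03–14:15 = 7 h 12 min; less 30 min break → 6 h 42 min
Wed: 09:00–15:22 = 6 h 22 min; less 30 min break → 5 h 52 min
Thu: 08:43–13:44 = 5 h 1 min; less 30 min break → 4 h 31 min
Fri: 06:25–17:31 = 11 h 6 min; less 30 min break → 10 h 36 min
Sat: 08:22–17:02 = 8 h 40 min; less 30 min break → 8 h 10 min
Tue reg 6 h 42 min / OT 0 h 0 min; Wed reg 5 h 52 min / OT 0 h 0 min; Thu reg 4 h 31 min / OT 0 h 0 min; Fri reg 10 h 0 min / OT 0 h 36 min; Sat reg 8 h 10 min / OT 0 h 0 min.
Totals: regular 35 h 15 min, overtime 0 h 36 min.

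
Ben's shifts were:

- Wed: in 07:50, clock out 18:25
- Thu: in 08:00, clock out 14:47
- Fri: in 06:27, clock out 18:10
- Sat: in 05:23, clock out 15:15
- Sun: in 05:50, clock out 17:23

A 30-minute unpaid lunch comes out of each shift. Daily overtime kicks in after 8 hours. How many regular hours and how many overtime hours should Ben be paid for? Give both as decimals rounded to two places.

Regular 38.28 hours, overtime 9.72 hours

Wed: 07:50–18:25 = 10 h 35 min; less 30 min break → 10 h 5 min
Thu: 08:00–14:47 = 6 h 47 min; less 30 min break → 6 h 17 min
Fri: 06:27–18:10 = 11 h 43 min; less 30 min break → 11 h 13 min
Sat: 05:23–15:15 = 9 h 52 min; less 30 min break → 9 h 22 min
Sun: 05:50–17:23 = 11 h 33 min; less 30 min break → 11 h 3 min
Wed reg 8 h 0 min / OT 2 h 5 min; Thu reg 6 h 17 min / OT 0 h 0 min; Fri reg 8 h 0 min / OT 3 h 13 min; Sat reg 8 h 0 min / OT 1 h 22 min; Sun reg 8 h 0 min / OT 3 h 3 min.
Totals: regular 38 h 17 min, overtime 9 h 43 min.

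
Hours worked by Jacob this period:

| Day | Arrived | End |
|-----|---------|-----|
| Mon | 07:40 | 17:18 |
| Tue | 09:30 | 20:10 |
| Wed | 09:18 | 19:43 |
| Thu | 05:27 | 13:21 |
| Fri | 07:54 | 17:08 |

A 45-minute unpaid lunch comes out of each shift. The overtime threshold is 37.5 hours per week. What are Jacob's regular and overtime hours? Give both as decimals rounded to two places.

Mon: 07:40–17:18 = 9 h 38 min; less 45 min break → 8 h 53 min
Tue: 09:30–20:10 = 10 h 40 min; less 45 min break → 9 h 55 min
Wed: 09:18–19:43 = 10 h 25 min; less 45 min break → 9 h 40 min
Thu: 05:27–13:21 = 7 h 54 min; less 45 min break → 7 h 9 min
Fri: 07:54–17:08 = 9 h 14 min; less 45 min break → 8 h 29 min
Total worked: 44 h 6 min = 44.10 h.
Threshold 37.5 h → overtime 6 h 36 min, regular 37 h 30 min.

Regular 37.50 hours, overtime 6.60 hours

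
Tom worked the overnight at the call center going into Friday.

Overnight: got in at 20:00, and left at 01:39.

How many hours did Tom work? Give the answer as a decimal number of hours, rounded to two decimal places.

5.65 hours

Overnight: 20:00 → midnight = 4 h 0 min; midnight → 01:39 = 1 h 39 min; span 5 h 39 min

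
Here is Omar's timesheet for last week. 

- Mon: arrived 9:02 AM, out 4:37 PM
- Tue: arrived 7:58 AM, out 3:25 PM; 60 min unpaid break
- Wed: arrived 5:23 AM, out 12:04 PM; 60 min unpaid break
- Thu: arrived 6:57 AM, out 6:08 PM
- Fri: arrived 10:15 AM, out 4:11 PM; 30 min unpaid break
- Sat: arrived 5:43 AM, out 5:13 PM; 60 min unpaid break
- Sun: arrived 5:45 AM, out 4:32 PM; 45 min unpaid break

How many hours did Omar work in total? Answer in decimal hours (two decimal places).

56.87 hours

Mon: 9:02 AM–4:37 PM = 7 h 35 min
Tue: 7:58 AM–3:25 PM = 7 h 27 min; less 60 min break → 6 h 27 min
Wed: 5:23 AM–12:04 PM = 6 h 41 min; less 60 min break → 5 h 41 min
Thu: 6:57 AM–6:08 PM = 11 h 11 min
Fri: 10:15 AM–4:11 PM = 5 h 56 min; less 30 min break → 5 h 26 min
Sat: 5:43 AM–5:13 PM = 11 h 30 min; less 60 min break → 10 h 30 min
Sun: 5:45 AM–4:32 PM = 10 h 47 min; less 45 min break → 10 h 2 min
Total: 7 h 35 min + 6 h 27 min + 5 h 41 min + 11 h 11 min + 5 h 26 min + 10 h 30 min + 10 h 2 min = 56 h 52 min.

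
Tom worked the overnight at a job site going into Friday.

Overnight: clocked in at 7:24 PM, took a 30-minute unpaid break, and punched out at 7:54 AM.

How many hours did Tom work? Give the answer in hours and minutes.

Overnight: 7:24 PM → midnight = 4 h 36 min; midnight → 7:54 AM = 7 h 54 min; span 12 h 30 min; less 30 min break → 12 h 0 min

12 h 0 min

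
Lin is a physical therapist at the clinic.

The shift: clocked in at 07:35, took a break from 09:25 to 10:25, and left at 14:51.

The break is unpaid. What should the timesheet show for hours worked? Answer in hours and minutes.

The shift: 07:35–14:51 = 7 h 16 min; less 60 min break → 6 h 16 min

6 h 16 min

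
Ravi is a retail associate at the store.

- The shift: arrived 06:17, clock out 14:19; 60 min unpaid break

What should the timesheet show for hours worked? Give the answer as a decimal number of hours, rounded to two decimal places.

7.03 hours

The shift: 06:17–14:19 = 8 h 2 min; less 60 min break → 7 h 2 min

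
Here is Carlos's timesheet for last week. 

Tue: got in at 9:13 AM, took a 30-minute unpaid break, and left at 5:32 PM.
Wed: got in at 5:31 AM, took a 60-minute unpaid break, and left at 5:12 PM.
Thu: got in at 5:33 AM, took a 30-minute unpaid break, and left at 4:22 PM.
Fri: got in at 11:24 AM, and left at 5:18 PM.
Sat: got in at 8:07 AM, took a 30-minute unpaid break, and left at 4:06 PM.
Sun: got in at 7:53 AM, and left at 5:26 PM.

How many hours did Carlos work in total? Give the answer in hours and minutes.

Tue: 9:13 AM–5:32 PM = 8 h 19 min; less 30 min break → 7 h 49 min
Wed: 5:31 AM–5:12 PM = 11 h 41 min; less 60 min break → 10 h 41 min
Thu: 5:33 AM–4:22 PM = 10 h 49 min; less 30 min break → 10 h 19 min
Fri: 11:24 AM–5:18 PM = 5 h 54 min
Sat: 8:07 AM–4:06 PM = 7 h 59 min; less 30 min break → 7 h 29 min
Sun: 7:53 AM–5:26 PM = 9 h 33 min
Total: 7 h 49 min + 10 h 41 min + 10 h 19 min + 5 h 54 min + 7 h 29 min + 9 h 33 min = 51 h 45 min.

51 h 45 min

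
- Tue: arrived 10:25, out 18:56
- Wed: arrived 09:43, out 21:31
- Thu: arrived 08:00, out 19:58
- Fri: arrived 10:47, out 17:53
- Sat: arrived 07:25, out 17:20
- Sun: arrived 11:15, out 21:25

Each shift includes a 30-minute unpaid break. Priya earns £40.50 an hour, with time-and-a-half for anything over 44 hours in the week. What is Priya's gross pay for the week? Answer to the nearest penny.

£2539.35

Tue: 10:25–18:56 = 8 h 31 min; less 30 min break → 8 h 1 min
Wed: 09:43–21:31 = 11 h 48 min; less 30 min break → 11 h 18 min
Thu: 08:00–19:58 = 11 h 58 min; less 30 min break → 11 h 28 min
Fri: 10:47–17:53 = 7 h 6 min; less 30 min break → 6 h 36 min
Sat: 07:25–17:20 = 9 h 55 min; less 30 min break → 9 h 25 min
Sun: 11:15–21:25 = 10 h 10 min; less 30 min break → 9 h 40 min
Total worked: 56 h 28 min = 3388 min.
Regular 44 h 0 min = 2640 min at £40.50/h; overtime 12 h 28 min = 748 min at £60.75/h.
Pay = (2640 × £40.50 + 748 × £60.75) ÷ 60 = £2539.35.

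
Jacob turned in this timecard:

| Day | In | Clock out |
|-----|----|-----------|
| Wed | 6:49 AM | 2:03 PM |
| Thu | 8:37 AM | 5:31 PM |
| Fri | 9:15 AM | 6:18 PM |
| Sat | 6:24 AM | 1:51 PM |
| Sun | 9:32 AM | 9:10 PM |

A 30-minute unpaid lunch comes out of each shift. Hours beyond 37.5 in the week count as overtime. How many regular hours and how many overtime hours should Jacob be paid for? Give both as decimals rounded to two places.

Regular 37.50 hours, overtime 4.27 hours

Wed: 6:49 AM–2:03 PM = 7 h 14 min; less 30 min break → 6 h 44 min
Thu: 8:37 AM–5:31 PM = 8 h 54 min; less 30 min break → 8 h 24 min
Fri: 9:15 AM–6:18 PM = 9 h 3 min; less 30 min break → 8 h 33 min
Sat: 6:24 AM–1:51 PM = 7 h 27 min; less 30 min break → 6 h 57 min
Sun: 9:32 AM–9:10 PM = 11 h 38 min; less 30 min break → 11 h 8 min
Total worked: 41 h 46 min = 41.77 h.
Threshold 37.5 h → overtime 4 h 16 min, regular 37 h 30 min.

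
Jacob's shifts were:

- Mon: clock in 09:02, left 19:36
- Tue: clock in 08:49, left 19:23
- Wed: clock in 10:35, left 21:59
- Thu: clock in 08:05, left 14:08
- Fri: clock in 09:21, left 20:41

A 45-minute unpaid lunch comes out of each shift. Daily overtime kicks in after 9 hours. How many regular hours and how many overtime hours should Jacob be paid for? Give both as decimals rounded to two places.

Mon: 09:02–19:36 = 10 h 34 min; less 45 min break → 9 h 49 min
Tue: 08:49–19:23 = 10 h 34 min; less 45 min break → 9 h 49 min
Wed: 10:35–21:59 = 11 h 24 min; less 45 min break → 10 h 39 min
Thu: 08:05–14:08 = 6 h 3 min; less 45 min break → 5 h 18 min
Fri: 09:21–20:41 = 11 h 20 min; less 45 min break → 10 h 35 min
Mon reg 9 h 0 min / OT 0 h 49 min; Tue reg 9 h 0 min / OT 0 h 49 min; Wed reg 9 h 0 min / OT 1 h 39 min; Thu reg 5 h 18 min / OT 0 h 0 min; Fri reg 9 h 0 min / OT 1 h 35 min.
Totals: regular 41 h 18 min, overtime 4 h 52 min.

Regular 41.30 hours, overtime 4.87 hours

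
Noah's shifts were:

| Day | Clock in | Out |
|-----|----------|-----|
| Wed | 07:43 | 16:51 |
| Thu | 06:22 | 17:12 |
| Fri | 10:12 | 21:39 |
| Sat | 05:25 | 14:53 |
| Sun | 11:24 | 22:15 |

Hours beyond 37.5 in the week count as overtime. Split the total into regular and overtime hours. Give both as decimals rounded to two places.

Wed: 07:43–16:51 = 9 h 8 min
Thu: 06:22–17:12 = 10 h 50 min
Fri: 10:12–21:39 = 11 h 27 min
Sat: 05:25–14:53 = 9 h 28 min
Sun: 11:24–22:15 = 10 h 51 min
Total worked: 51 h 44 min = 51.73 h.
Threshold 37.5 h → overtime 14 h 14 min, regular 37 h 30 min.

Regular 37.50 hours, overtime 14.23 hours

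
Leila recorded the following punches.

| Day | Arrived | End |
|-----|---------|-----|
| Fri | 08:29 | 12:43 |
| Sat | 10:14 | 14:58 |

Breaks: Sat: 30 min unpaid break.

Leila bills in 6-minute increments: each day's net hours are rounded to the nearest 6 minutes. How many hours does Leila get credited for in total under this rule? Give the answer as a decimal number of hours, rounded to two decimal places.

Fri: 08:29–12:43 = 4 h 14 min → rounds to 4 h 12 min
Sat: 10:14–14:58 = 4 h 44 min − 30 min = 4 h 14 min → rounds to 4 h 12 min
Total credited: 8 h 24 min.

8.40 hours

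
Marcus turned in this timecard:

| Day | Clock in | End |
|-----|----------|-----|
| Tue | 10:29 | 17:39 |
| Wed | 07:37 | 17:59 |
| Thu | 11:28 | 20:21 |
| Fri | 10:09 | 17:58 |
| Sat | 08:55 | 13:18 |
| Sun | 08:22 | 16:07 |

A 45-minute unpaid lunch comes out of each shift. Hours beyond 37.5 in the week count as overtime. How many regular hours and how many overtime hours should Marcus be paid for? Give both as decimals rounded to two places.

Regular 37.50 hours, overtime 4.37 hours

Tue: 10:29–17:39 = 7 h 10 min; less 45 min break → 6 h 25 min
Wed: 07:37–17:59 = 10 h 22 min; less 45 min break → 9 h 37 min
Thu: 11:28–20:21 = 8 h 53 min; less 45 min break → 8 h 8 min
Fri: 10:09–17:58 = 7 h 49 min; less 45 min break → 7 h 4 min
Sat: 08:55–13:18 = 4 h 23 min; less 45 min break → 3 h 38 min
Sun: 08:22–16:07 = 7 h 45 min; less 45 min break → 7 h 0 min
Total worked: 41 h 52 min = 41.87 h.
Threshold 37.5 h → overtime 4 h 22 min, regular 37 h 30 min.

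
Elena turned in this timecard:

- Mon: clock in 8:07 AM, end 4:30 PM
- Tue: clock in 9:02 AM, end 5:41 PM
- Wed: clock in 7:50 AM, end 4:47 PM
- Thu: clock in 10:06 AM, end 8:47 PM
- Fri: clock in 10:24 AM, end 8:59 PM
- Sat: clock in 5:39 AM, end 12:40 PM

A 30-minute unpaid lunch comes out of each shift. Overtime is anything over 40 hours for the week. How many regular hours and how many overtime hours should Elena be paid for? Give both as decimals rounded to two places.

Regular 40.00 hours, overtime 11.27 hours

Mon: 8:07 AM–4:30 PM = 8 h 23 min; less 30 min break → 7 h 53 min
Tue: 9:02 AM–5:41 PM = 8 h 39 min; less 30 min break → 8 h 9 min
Wed: 7:50 AM–4:47 PM = 8 h 57 min; less 30 min break → 8 h 27 min
Thu: 10:06 AM–8:47 PM = 10 h 41 min; less 30 min break → 10 h 11 min
Fri: 10:24 AM–8:59 PM = 10 h 35 min; less 30 min break → 10 h 5 min
Sat: 5:39 AM–12:40 PM = 7 h 1 min; less 30 min break → 6 h 31 min
Total worked: 51 h 16 min = 51.27 h.
Threshold 40 h → overtime 11 h 16 min, regular 40 h 0 min.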